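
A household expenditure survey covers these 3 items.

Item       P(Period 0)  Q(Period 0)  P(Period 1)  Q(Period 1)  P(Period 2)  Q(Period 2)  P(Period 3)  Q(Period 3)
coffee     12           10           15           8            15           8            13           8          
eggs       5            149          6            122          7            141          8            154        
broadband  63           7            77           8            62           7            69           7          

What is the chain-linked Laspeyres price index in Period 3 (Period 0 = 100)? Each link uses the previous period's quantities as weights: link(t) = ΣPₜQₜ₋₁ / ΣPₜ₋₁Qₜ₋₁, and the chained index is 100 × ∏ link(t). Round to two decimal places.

135.08

Link Period 0→Period 1:
ΣP(Period 1)Q(Period 0) = 15×10 + 6×149 + 77×7 = 150 + 894 + 539 = 1583
ΣP(Period 0)Q(Period 0) = 12×10 + 5×149 + 63×7 = 120 + 745 + 441 = 1306
link = 1583/1306 = 1.212098
Link Period 1→Period 2:
ΣP(Period 2)Q(Period 1) = 15×8 + 7×122 + 62×8 = 120 + 854 + 496 = 1470
ΣP(Period 1)Q(Period 1) = 15×8 + 6×122 + 77×8 = 120 + 732 + 616 = 1468
link = 1470/1468 = 1.001362
Link Period 2→Period 3:
ΣP(Period 3)Q(Period 2) = 13×8 + 8×141 + 69×7 = 104 + 1128 + 483 = 1715
ΣP(Period 2)Q(Period 2) = 15×8 + 7×141 + 62×7 = 120 + 987 + 434 = 1541
link = 1715/1541 = 1.112914
Chained index = 100 × 1.212098 × 1.001362 × 1.112914 = 135.0798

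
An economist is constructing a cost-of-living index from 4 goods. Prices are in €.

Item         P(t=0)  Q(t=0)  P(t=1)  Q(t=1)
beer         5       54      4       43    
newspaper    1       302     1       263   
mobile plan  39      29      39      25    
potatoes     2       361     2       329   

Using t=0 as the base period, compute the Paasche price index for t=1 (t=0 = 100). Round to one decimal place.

98.0

Paasche price index uses current-period quantities as weights.
ΣP(t=1)·Q(t=1) = 4×43 + 1×263 + 39×25 + 2×329 = 172 + 263 + 975 + 658 = 2068
ΣP(t=0)·Q(t=1) = 5×43 + 1×263 + 39×25 + 2×329 = 215 + 263 + 975 + 658 = 2111
Index = 2068 / 2111 × 100 = 97.9631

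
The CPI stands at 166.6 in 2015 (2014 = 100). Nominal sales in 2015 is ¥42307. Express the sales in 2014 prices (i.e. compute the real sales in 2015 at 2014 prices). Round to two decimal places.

Real = Nominal ÷ (Index/100) = 42307 ÷ (166.6/100)
     = 42307 ÷ 1.666 = 25394.3577

25394.36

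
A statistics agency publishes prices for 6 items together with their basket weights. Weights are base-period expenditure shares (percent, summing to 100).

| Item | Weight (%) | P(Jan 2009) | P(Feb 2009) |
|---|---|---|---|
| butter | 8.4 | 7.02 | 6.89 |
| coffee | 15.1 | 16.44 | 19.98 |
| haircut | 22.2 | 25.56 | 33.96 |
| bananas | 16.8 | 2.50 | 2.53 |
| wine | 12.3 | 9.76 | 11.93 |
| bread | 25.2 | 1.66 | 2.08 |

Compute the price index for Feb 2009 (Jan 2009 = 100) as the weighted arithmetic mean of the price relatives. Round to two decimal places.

119.70

butter: 8.4 × (6.89/7.02) = 8.4 × 0.981481 = 8.2444
coffee: 15.1 × (19.98/16.44) = 15.1 × 1.215328 = 18.3515
haircut: 22.2 × (33.96/25.56) = 22.2 × 1.328638 = 29.4958
bananas: 16.8 × (2.53/2.50) = 16.8 × 1.012000 = 17.0016
wine: 12.3 × (11.93/9.76) = 12.3 × 1.222336 = 15.0347
bread: 25.2 × (2.08/1.66) = 25.2 × 1.253012 = 31.5759
Index = Σ wᵢ·(p₁ᵢ/p₀ᵢ) = 8.2444 + 18.3515 + 29.4958 + 17.0016 + 15.0347 + 31.5759 = 119.7039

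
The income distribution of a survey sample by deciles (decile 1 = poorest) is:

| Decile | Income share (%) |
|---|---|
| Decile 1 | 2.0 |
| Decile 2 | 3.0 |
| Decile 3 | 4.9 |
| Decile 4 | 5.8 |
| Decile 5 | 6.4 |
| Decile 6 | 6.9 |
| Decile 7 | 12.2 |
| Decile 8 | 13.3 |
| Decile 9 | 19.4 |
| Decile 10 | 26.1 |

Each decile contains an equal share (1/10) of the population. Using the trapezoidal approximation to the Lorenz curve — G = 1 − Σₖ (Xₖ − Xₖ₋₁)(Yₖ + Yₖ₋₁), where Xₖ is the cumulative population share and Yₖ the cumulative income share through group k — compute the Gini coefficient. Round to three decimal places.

0.393

Cumulative income shares Yₖ: 0.0200, 0.0500, 0.0990, 0.1570, 0.2210, 0.2900, 0.4120, 0.5450, 0.7390, 1.0000
Σ (Xₖ−Xₖ₋₁)(Yₖ+Yₖ₋₁) = (1/10)(0.0200+0.0000) + (1/10)(0.0500+0.0200) + (1/10)(0.0990+0.0500) + (1/10)(0.1570+0.0990) + (1/10)(0.2210+0.1570) + (1/10)(0.2900+0.2210) + (1/10)(0.4120+0.2900) + (1/10)(0.5450+0.4120) + (1/10)(0.7390+0.5450) + (1/10)(1.0000+0.7390)
  = 0.0020 + 0.0070 + 0.0149 + 0.0256 + 0.0378 + 0.0511 + 0.0702 + 0.0957 + 0.1284 + 0.1739 = 0.6066
G = 1 − 0.6066 = 0.3934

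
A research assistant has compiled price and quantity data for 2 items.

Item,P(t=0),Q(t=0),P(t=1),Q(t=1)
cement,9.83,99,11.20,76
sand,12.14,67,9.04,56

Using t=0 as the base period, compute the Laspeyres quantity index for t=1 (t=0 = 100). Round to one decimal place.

79.9

Laspeyres quantity index uses base-period prices as weights.
ΣP(t=0)·Q(t=1) = 9.83×76 + 12.14×56 = 747.08 + 679.84 = 1426.92
ΣP(t=0)·Q(t=0) = 9.83×99 + 12.14×67 = 973.17 + 813.38 = 1786.55
Index = 1426.92 / 1786.55 × 100 = 79.8701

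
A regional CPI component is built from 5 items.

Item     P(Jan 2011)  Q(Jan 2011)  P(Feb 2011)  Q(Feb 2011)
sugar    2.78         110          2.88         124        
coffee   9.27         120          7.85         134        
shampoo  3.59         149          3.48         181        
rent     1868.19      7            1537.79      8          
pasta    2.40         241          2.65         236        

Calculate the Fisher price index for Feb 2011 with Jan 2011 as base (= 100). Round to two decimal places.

Laspeyres component (base-period weights):
ΣP(Feb 2011)Q(Jan 2011) = 2.88×110 + 7.85×120 + 3.48×149 + 1537.79×7 + 2.65×241 = 316.8 + 942 + 518.52 + 10764.53 + 638.65 = 13180.5
ΣP(Jan 2011)Q(Jan 2011) = 2.78×110 + 9.27×120 + 3.59×149 + 1868.19×7 + 2.40×241 = 305.8 + 1112.4 + 534.91 + 13077.33 + 578.4 = 15608.84
L = 13180.5 / 15608.84 × 100 = 84.4425
Paasche component (current-period weights):
ΣP(Feb 2011)Q(Feb 2011) = 2.88×124 + 7.85×134 + 3.48×181 + 1537.79×8 + 2.65×236 = 357.12 + 1051.9 + 629.88 + 12302.32 + 625.4 = 14966.62
ΣP(Jan 2011)Q(Feb 2011) = 2.78×124 + 9.27×134 + 3.59×181 + 1868.19×8 + 2.40×236 = 344.72 + 1242.18 + 649.79 + 14945.52 + 566.4 = 17748.61
P = 14966.62 / 17748.61 × 100 = 84.3256
Fisher = √(L × P) = √(84.4425 × 84.3256) = 84.3840

84.38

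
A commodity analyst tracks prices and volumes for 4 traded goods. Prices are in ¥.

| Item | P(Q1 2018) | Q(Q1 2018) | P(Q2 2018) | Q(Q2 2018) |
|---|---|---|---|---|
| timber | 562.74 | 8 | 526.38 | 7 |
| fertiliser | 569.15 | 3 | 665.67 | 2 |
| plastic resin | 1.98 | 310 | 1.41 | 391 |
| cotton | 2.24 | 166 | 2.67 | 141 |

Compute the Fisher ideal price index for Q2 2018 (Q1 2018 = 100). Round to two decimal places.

Laspeyres component (base-period weights):
ΣP(Q2 2018)Q(Q1 2018) = 526.38×8 + 665.67×3 + 1.41×310 + 2.67×166 = 4211.04 + 1997.01 + 437.1 + 443.22 = 7088.37
ΣP(Q1 2018)Q(Q1 2018) = 562.74×8 + 569.15×3 + 1.98×310 + 2.24×166 = 4501.92 + 1707.45 + 613.8 + 371.84 = 7195.01
L = 7088.37 / 7195.01 × 100 = 98.5179
Paasche component (current-period weights):
ΣP(Q2 2018)Q(Q2 2018) = 526.38×7 + 665.67×2 + 1.41×391 + 2.67×141 = 3684.66 + 1331.34 + 551.31 + 376.47 = 5943.78
ΣP(Q1 2018)Q(Q2 2018) = 562.74×7 + 569.15×2 + 1.98×391 + 2.24×141 = 3939.18 + 1138.3 + 774.18 + 315.84 = 6167.5
P = 5943.78 / 6167.5 × 100 = 96.3726
Fisher = √(L × P) = √(98.5179 × 96.3726) = 97.4393

97.44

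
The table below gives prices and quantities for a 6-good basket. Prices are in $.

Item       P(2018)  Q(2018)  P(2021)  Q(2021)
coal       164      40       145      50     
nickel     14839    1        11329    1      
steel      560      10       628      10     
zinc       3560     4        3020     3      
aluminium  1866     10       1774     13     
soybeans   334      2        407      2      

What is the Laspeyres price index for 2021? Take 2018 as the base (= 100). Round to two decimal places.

Laspeyres price index uses base-period quantities as weights.
ΣP(2021)·Q(2018) = 145×40 + 11329×1 + 628×10 + 3020×4 + 1774×10 + 407×2 = 5800 + 11329 + 6280 + 12080 + 17740 + 814 = 54043
ΣP(2018)·Q(2018) = 164×40 + 14839×1 + 560×10 + 3560×4 + 1866×10 + 334×2 = 6560 + 14839 + 5600 + 14240 + 18660 + 668 = 60567
Index = 54043 / 60567 × 100 = 89.2285

89.23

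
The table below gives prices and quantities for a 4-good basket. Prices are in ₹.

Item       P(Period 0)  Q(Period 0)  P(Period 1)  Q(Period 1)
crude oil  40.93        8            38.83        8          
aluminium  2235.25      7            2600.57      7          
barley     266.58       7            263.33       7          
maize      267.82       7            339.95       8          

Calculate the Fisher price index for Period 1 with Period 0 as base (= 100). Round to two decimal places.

115.41

Laspeyres component (base-period weights):
ΣP(Period 1)Q(Period 0) = 38.83×8 + 2600.57×7 + 263.33×7 + 339.95×7 = 310.64 + 18203.99 + 1843.31 + 2379.65 = 22737.59
ΣP(Period 0)Q(Period 0) = 40.93×8 + 2235.25×7 + 266.58×7 + 267.82×7 = 327.44 + 15646.75 + 1866.06 + 1874.74 = 19714.99
L = 22737.59 / 19714.99 × 100 = 115.3315
Paasche component (current-period weights):
ΣP(Period 1)Q(Period 1) = 38.83×8 + 2600.57×7 + 263.33×7 + 339.95×8 = 310.64 + 18203.99 + 1843.31 + 2719.6 = 23077.54
ΣP(Period 0)Q(Period 1) = 40.93×8 + 2235.25×7 + 266.58×7 + 267.82×8 = 327.44 + 15646.75 + 1866.06 + 2142.56 = 19982.81
P = 23077.54 / 19982.81 × 100 = 115.4870
Fisher = √(L × P) = √(115.3315 × 115.4870) = 115.4092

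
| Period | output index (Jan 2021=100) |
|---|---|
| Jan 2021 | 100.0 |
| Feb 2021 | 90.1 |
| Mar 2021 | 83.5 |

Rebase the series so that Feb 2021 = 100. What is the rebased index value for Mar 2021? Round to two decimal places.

Rebased(Mar 2021) = 83.5 / 90.1 × 100 = 92.6748

92.67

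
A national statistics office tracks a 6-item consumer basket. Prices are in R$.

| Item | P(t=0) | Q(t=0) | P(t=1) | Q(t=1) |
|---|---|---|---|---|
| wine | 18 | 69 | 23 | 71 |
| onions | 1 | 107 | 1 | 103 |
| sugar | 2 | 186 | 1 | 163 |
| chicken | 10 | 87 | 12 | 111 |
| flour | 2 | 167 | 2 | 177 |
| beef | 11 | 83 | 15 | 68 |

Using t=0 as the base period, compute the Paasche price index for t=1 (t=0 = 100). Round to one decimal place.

117.5

Paasche price index uses current-period quantities as weights.
ΣP(t=1)·Q(t=1) = 23×71 + 1×103 + 1×163 + 12×111 + 2×177 + 15×68 = 1633 + 103 + 163 + 1332 + 354 + 1020 = 4605
ΣP(t=0)·Q(t=1) = 18×71 + 1×103 + 2×163 + 10×111 + 2×177 + 11×68 = 1278 + 103 + 326 + 1110 + 354 + 748 = 3919
Index = 4605 / 3919 × 100 = 117.5045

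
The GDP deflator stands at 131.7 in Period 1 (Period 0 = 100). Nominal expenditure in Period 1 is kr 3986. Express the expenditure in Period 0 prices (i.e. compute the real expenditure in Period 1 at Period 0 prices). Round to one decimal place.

Real = Nominal ÷ (Index/100) = 3986 ÷ (131.7/100)
     = 3986 ÷ 1.317 = 3026.5756

3026.6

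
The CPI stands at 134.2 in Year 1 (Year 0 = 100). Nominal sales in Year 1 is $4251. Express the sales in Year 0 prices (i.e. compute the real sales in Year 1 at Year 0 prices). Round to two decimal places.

Real = Nominal ÷ (Index/100) = 4251 ÷ (134.2/100)
     = 4251 ÷ 1.342 = 3167.6602

3167.66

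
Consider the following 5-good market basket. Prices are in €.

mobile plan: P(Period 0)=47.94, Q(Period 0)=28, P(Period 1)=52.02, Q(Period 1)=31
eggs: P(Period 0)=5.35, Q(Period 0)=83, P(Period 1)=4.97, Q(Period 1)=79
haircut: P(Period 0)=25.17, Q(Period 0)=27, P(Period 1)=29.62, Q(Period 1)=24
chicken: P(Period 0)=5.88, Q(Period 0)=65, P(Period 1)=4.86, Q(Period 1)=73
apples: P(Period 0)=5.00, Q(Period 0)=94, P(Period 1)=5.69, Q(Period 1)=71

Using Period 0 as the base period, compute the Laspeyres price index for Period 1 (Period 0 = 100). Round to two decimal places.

Laspeyres price index uses base-period quantities as weights.
ΣP(Period 1)·Q(Period 0) = 52.02×28 + 4.97×83 + 29.62×27 + 4.86×65 + 5.69×94 = 1456.56 + 412.51 + 799.74 + 315.9 + 534.86 = 3519.57
ΣP(Period 0)·Q(Period 0) = 47.94×28 + 5.35×83 + 25.17×27 + 5.88×65 + 5.00×94 = 1342.32 + 444.05 + 679.59 + 382.2 + 470 = 3318.16
Index = 3519.57 / 3318.16 × 100 = 106.0699

106.07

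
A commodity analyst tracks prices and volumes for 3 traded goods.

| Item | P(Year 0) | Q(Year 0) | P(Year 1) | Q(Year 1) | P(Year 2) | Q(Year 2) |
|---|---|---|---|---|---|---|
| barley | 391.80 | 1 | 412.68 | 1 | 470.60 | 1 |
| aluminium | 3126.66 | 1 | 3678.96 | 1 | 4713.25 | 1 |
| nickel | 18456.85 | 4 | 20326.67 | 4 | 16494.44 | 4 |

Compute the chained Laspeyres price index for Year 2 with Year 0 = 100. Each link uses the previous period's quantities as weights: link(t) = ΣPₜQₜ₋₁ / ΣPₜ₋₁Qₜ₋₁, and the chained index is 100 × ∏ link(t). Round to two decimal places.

92.00

Link Year 0→Year 1:
ΣP(Year 1)Q(Year 0) = 412.68×1 + 3678.96×1 + 20326.67×4 = 412.68 + 3678.96 + 81306.68 = 85398.32
ΣP(Year 0)Q(Year 0) = 391.80×1 + 3126.66×1 + 18456.85×4 = 391.8 + 3126.66 + 73827.4 = 77345.86
link = 85398.32/77345.86 = 1.104110
Link Year 1→Year 2:
ΣP(Year 2)Q(Year 1) = 470.60×1 + 4713.25×1 + 16494.44×4 = 470.6 + 4713.25 + 65977.76 = 71161.61
ΣP(Year 1)Q(Year 1) = 412.68×1 + 3678.96×1 + 20326.67×4 = 412.68 + 3678.96 + 81306.68 = 85398.32
link = 71161.61/85398.32 = 0.833291
Chained index = 100 × 1.104110 × 0.833291 = 92.0044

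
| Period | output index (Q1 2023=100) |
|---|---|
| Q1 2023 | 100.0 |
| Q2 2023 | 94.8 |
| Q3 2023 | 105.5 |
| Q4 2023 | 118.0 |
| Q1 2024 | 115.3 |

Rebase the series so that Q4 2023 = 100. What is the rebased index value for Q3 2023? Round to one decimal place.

Rebased(Q3 2023) = 105.5 / 118.0 × 100 = 89.4068

89.4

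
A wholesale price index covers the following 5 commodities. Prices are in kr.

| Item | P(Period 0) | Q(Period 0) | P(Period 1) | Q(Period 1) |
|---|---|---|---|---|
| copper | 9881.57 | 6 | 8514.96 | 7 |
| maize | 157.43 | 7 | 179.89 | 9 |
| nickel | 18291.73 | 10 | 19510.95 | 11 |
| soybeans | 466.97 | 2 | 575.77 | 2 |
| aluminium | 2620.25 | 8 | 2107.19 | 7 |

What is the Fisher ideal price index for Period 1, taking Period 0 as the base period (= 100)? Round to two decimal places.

100.17

Laspeyres component (base-period weights):
ΣP(Period 1)Q(Period 0) = 8514.96×6 + 179.89×7 + 19510.95×10 + 575.77×2 + 2107.19×8 = 51089.76 + 1259.23 + 195109.5 + 1151.54 + 16857.52 = 265467.55
ΣP(Period 0)Q(Period 0) = 9881.57×6 + 157.43×7 + 18291.73×10 + 466.97×2 + 2620.25×8 = 59289.42 + 1102.01 + 182917.3 + 933.94 + 20962 = 265204.67
L = 265467.55 / 265204.67 × 100 = 100.0991
Paasche component (current-period weights):
ΣP(Period 1)Q(Period 1) = 8514.96×7 + 179.89×9 + 19510.95×11 + 575.77×2 + 2107.19×7 = 59604.72 + 1619.01 + 214620.45 + 1151.54 + 14750.33 = 291746.05
ΣP(Period 0)Q(Period 1) = 9881.57×7 + 157.43×9 + 18291.73×11 + 466.97×2 + 2620.25×7 = 69170.99 + 1416.87 + 201209.03 + 933.94 + 18341.75 = 291072.58
P = 291746.05 / 291072.58 × 100 = 100.2314
Fisher = √(L × P) = √(100.0991 × 100.2314) = 100.1652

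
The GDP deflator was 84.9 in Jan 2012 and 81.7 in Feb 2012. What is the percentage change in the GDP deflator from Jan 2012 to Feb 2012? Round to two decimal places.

-3.77%

Change = (81.7 − 84.9) / 84.9 × 100
       = -3.2 / 84.9 × 100 = -3.7691%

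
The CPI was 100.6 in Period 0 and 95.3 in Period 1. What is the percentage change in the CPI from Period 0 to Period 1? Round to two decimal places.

Change = (95.3 − 100.6) / 100.6 × 100
       = -5.3 / 100.6 × 100 = -5.2684%

-5.27%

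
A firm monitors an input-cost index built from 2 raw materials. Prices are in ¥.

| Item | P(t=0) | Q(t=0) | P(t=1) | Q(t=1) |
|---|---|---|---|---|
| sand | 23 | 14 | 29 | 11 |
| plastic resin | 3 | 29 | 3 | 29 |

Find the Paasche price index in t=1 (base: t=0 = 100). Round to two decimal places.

Paasche price index uses current-period quantities as weights.
ΣP(t=1)·Q(t=1) = 29×11 + 3×29 = 319 + 87 = 406
ΣP(t=0)·Q(t=1) = 23×11 + 3×29 = 253 + 87 = 340
Index = 406 / 340 × 100 = 119.4118

119.41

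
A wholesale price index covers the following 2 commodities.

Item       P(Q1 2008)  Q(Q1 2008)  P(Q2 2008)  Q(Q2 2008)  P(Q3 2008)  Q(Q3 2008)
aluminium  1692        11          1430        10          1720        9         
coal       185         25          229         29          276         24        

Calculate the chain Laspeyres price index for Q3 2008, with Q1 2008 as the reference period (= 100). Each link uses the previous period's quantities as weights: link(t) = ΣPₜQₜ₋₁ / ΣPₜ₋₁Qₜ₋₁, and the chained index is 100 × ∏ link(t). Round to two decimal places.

Link Q1 2008→Q2 2008:
ΣP(Q2 2008)Q(Q1 2008) = 1430×11 + 229×25 = 15730 + 5725 = 21455
ΣP(Q1 2008)Q(Q1 2008) = 1692×11 + 185×25 = 18612 + 4625 = 23237
link = 21455/23237 = 0.923312
Link Q2 2008→Q3 2008:
ΣP(Q3 2008)Q(Q2 2008) = 1720×10 + 276×29 = 17200 + 8004 = 25204
ΣP(Q2 2008)Q(Q2 2008) = 1430×10 + 229×29 = 14300 + 6641 = 20941
link = 25204/20941 = 1.203572
Chained index = 100 × 0.923312 × 1.203572 = 111.1272

111.13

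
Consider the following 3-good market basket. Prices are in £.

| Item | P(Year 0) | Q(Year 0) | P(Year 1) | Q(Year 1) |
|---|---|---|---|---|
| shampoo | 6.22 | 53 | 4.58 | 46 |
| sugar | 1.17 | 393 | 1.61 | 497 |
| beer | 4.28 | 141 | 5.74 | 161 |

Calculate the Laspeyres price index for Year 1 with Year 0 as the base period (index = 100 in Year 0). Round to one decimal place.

121.0

Laspeyres price index uses base-period quantities as weights.
ΣP(Year 1)·Q(Year 0) = 4.58×53 + 1.61×393 + 5.74×141 = 242.74 + 632.73 + 809.34 = 1684.81
ΣP(Year 0)·Q(Year 0) = 6.22×53 + 1.17×393 + 4.28×141 = 329.66 + 459.81 + 603.48 = 1392.95
Index = 1684.81 / 1392.95 × 100 = 120.9527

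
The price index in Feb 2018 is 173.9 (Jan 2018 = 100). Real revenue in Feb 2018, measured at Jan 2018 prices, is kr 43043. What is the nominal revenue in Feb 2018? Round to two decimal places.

Nominal = Real × (Index/100) = 43043 × (173.9/100)
        = 43043 × 1.739 = 74851.7770

74851.78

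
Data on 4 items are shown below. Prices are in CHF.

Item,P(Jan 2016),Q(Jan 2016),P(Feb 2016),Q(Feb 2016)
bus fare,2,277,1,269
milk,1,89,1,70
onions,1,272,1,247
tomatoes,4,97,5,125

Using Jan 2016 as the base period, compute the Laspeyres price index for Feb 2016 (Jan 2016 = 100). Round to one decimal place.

Laspeyres price index uses base-period quantities as weights.
ΣP(Feb 2016)·Q(Jan 2016) = 1×277 + 1×89 + 1×272 + 5×97 = 277 + 89 + 272 + 485 = 1123
ΣP(Jan 2016)·Q(Jan 2016) = 2×277 + 1×89 + 1×272 + 4×97 = 554 + 89 + 272 + 388 = 1303
Index = 1123 / 1303 × 100 = 86.1857

86.2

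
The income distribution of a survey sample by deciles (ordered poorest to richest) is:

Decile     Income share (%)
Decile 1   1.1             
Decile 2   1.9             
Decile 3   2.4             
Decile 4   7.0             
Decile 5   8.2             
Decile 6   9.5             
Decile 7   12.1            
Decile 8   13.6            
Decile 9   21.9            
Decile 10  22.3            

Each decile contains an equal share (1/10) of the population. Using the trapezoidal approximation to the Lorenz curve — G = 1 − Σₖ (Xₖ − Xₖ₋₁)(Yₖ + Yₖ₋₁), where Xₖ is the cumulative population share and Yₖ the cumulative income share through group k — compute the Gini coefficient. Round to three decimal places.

0.403

Cumulative income shares Yₖ: 0.0110, 0.0300, 0.0540, 0.1240, 0.2060, 0.3010, 0.4220, 0.5580, 0.7770, 1.0000
Σ (Xₖ−Xₖ₋₁)(Yₖ+Yₖ₋₁) = (1/10)(0.0110+0.0000) + (1/10)(0.0300+0.0110) + (1/10)(0.0540+0.0300) + (1/10)(0.1240+0.0540) + (1/10)(0.2060+0.1240) + (1/10)(0.3010+0.2060) + (1/10)(0.4220+0.3010) + (1/10)(0.5580+0.4220) + (1/10)(0.7770+0.5580) + (1/10)(1.0000+0.7770)
  = 0.0011 + 0.0041 + 0.0084 + 0.0178 + 0.0330 + 0.0507 + 0.0723 + 0.0980 + 0.1335 + 0.1777 = 0.5966
G = 1 − 0.5966 = 0.4034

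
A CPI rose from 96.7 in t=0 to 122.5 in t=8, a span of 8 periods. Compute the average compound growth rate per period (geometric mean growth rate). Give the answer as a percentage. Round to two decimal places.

3.00%

Growth factor = (122.5/96.7)^(1/8) = (1.266805)^(1/8) = 1.030004
Growth rate = 1.030004 − 1 = 0.030004 = 3.0004%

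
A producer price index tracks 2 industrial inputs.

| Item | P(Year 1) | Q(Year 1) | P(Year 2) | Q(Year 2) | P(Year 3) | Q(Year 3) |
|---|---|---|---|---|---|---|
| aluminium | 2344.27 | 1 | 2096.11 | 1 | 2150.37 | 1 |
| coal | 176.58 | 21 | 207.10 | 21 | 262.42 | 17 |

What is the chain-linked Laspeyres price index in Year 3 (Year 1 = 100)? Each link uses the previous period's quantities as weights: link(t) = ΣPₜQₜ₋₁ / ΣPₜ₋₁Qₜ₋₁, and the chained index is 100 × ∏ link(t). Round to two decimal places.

126.58

Link Year 1→Year 2:
ΣP(Year 2)Q(Year 1) = 2096.11×1 + 207.10×21 = 2096.11 + 4349.1 = 6445.21
ΣP(Year 1)Q(Year 1) = 2344.27×1 + 176.58×21 = 2344.27 + 3708.18 = 6052.45
link = 6445.21/6052.45 = 1.064893
Link Year 2→Year 3:
ΣP(Year 3)Q(Year 2) = 2150.37×1 + 262.42×21 = 2150.37 + 5510.82 = 7661.19
ΣP(Year 2)Q(Year 2) = 2096.11×1 + 207.10×21 = 2096.11 + 4349.1 = 6445.21
link = 7661.19/6445.21 = 1.188664
Chained index = 100 × 1.064893 × 1.188664 = 126.5800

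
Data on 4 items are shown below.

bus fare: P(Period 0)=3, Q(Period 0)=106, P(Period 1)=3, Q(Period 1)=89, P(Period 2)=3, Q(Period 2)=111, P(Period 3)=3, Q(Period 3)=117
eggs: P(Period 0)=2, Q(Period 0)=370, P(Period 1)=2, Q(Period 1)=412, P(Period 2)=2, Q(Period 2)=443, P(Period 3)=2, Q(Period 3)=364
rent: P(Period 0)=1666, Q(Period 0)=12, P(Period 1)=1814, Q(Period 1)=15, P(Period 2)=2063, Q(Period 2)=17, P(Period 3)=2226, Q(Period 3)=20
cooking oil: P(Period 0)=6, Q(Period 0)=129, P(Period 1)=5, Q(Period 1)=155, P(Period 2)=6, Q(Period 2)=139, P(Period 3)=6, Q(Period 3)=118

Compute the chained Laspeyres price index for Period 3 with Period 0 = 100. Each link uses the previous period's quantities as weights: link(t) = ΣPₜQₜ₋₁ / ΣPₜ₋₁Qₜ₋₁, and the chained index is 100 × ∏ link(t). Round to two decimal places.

Link Period 0→Period 1:
ΣP(Period 1)Q(Period 0) = 3×106 + 2×370 + 1814×12 + 5×129 = 318 + 740 + 21768 + 645 = 23471
ΣP(Period 0)Q(Period 0) = 3×106 + 2×370 + 1666×12 + 6×129 = 318 + 740 + 19992 + 774 = 21824
link = 23471/21824 = 1.075467
Link Period 1→Period 2:
ΣP(Period 2)Q(Period 1) = 3×89 + 2×412 + 2063×15 + 6×155 = 267 + 824 + 30945 + 930 = 32966
ΣP(Period 1)Q(Period 1) = 3×89 + 2×412 + 1814×15 + 5×155 = 267 + 824 + 27210 + 775 = 29076
link = 32966/29076 = 1.133787
Link Period 2→Period 3:
ΣP(Period 3)Q(Period 2) = 3×111 + 2×443 + 2226×17 + 6×139 = 333 + 886 + 37842 + 834 = 39895
ΣP(Period 2)Q(Period 2) = 3×111 + 2×443 + 2063×17 + 6×139 = 333 + 886 + 35071 + 834 = 37124
link = 39895/37124 = 1.074642
Chained index = 100 × 1.075467 × 1.133787 × 1.074642 = 131.0366

131.04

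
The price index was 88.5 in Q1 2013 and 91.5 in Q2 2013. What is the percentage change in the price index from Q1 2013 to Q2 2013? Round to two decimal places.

Change = (91.5 − 88.5) / 88.5 × 100
       = 3.0 / 88.5 × 100 = 3.3898%

3.39%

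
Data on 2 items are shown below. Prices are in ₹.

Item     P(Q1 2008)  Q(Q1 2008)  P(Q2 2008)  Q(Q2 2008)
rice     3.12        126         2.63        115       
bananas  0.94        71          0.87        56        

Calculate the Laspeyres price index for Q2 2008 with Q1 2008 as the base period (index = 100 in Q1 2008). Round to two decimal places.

Laspeyres price index uses base-period quantities as weights.
ΣP(Q2 2008)·Q(Q1 2008) = 2.63×126 + 0.87×71 = 331.38 + 61.77 = 393.15
ΣP(Q1 2008)·Q(Q1 2008) = 3.12×126 + 0.94×71 = 393.12 + 66.74 = 459.86
Index = 393.15 / 459.86 × 100 = 85.4934

85.49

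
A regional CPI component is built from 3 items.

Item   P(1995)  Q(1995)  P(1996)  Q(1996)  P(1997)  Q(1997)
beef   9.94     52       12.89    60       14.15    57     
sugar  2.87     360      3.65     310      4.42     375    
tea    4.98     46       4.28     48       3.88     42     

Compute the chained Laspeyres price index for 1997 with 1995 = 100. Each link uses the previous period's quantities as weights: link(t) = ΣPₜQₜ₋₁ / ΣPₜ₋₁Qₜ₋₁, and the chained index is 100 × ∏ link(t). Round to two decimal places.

Link 1995→1996:
ΣP(1996)Q(1995) = 12.89×52 + 3.65×360 + 4.28×46 = 670.28 + 1314 + 196.88 = 2181.16
ΣP(1995)Q(1995) = 9.94×52 + 2.87×360 + 4.98×46 = 516.88 + 1033.2 + 229.08 = 1779.16
link = 2181.16/1779.16 = 1.225949
Link 1996→1997:
ΣP(1997)Q(1996) = 14.15×60 + 4.42×310 + 3.88×48 = 849 + 1370.2 + 186.24 = 2405.44
ΣP(1996)Q(1996) = 12.89×60 + 3.65×310 + 4.28×48 = 773.4 + 1131.5 + 205.44 = 2110.34
link = 2405.44/2110.34 = 1.139835
Chained index = 100 × 1.225949 × 1.139835 = 139.7380

139.74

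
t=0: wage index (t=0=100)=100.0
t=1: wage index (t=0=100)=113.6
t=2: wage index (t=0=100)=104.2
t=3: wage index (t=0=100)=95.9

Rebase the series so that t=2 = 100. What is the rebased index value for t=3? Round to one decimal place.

92.0

Rebased(t=3) = 95.9 / 104.2 × 100 = 92.0345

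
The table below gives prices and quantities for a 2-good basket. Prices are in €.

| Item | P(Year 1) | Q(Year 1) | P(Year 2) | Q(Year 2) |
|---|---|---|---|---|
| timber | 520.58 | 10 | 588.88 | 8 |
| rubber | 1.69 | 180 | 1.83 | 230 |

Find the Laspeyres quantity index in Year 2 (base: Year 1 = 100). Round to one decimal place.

Laspeyres quantity index uses base-period prices as weights.
ΣP(Year 1)·Q(Year 2) = 520.58×8 + 1.69×230 = 4164.64 + 388.7 = 4553.34
ΣP(Year 1)·Q(Year 1) = 520.58×10 + 1.69×180 = 5205.8 + 304.2 = 5510
Index = 4553.34 / 5510 × 100 = 82.6377

82.6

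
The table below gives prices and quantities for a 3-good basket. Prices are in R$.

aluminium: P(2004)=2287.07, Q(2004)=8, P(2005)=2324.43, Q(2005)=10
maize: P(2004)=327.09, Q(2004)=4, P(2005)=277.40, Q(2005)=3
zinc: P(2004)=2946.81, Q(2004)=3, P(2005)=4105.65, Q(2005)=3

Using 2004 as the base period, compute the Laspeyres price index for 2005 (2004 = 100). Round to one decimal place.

Laspeyres price index uses base-period quantities as weights.
ΣP(2005)·Q(2004) = 2324.43×8 + 277.40×4 + 4105.65×3 = 18595.44 + 1109.6 + 12316.95 = 32021.99
ΣP(2004)·Q(2004) = 2287.07×8 + 327.09×4 + 2946.81×3 = 18296.56 + 1308.36 + 8840.43 = 28445.35
Index = 32021.99 / 28445.35 × 100 = 112.5737

112.6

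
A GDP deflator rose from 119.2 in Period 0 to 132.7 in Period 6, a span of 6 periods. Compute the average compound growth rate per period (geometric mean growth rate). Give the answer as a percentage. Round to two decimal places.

Growth factor = (132.7/119.2)^(1/6) = (1.113255)^(1/6) = 1.018042
Growth rate = 1.018042 − 1 = 0.018042 = 1.8042%

1.80%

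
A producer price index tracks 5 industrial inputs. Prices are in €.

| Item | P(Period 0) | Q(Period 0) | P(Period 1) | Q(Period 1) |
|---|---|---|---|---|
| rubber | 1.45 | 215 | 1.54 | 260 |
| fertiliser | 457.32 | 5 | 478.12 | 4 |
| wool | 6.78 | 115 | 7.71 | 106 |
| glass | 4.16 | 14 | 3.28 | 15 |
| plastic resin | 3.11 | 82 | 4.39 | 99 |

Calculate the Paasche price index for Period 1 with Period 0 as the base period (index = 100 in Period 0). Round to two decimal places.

Paasche price index uses current-period quantities as weights.
ΣP(Period 1)·Q(Period 1) = 1.54×260 + 478.12×4 + 7.71×106 + 3.28×15 + 4.39×99 = 400.4 + 1912.48 + 817.26 + 49.2 + 434.61 = 3613.95
ΣP(Period 0)·Q(Period 1) = 1.45×260 + 457.32×4 + 6.78×106 + 4.16×15 + 3.11×99 = 377 + 1829.28 + 718.68 + 62.4 + 307.89 = 3295.25
Index = 3613.95 / 3295.25 × 100 = 109.6715

109.67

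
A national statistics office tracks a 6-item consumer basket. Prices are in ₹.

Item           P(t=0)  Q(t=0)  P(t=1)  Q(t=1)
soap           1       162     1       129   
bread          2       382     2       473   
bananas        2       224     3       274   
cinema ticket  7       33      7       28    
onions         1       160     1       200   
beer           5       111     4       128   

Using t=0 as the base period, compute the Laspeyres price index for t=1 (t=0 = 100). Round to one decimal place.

Laspeyres price index uses base-period quantities as weights.
ΣP(t=1)·Q(t=0) = 1×162 + 2×382 + 3×224 + 7×33 + 1×160 + 4×111 = 162 + 764 + 672 + 231 + 160 + 444 = 2433
ΣP(t=0)·Q(t=0) = 1×162 + 2×382 + 2×224 + 7×33 + 1×160 + 5×111 = 162 + 764 + 448 + 231 + 160 + 555 = 2320
Index = 2433 / 2320 × 100 = 104.8707

104.9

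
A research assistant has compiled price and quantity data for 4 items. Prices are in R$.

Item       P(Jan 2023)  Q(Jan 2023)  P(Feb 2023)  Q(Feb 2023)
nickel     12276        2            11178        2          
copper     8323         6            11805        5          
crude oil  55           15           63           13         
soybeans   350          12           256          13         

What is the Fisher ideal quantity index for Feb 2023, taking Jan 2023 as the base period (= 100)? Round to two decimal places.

88.91

Laspeyres component (base-period weights):
ΣP(Jan 2023)Q(Feb 2023) = 12276×2 + 8323×5 + 55×13 + 350×13 = 24552 + 41615 + 715 + 4550 = 71432
ΣP(Jan 2023)Q(Jan 2023) = 12276×2 + 8323×6 + 55×15 + 350×12 = 24552 + 49938 + 825 + 4200 = 79515
L = 71432 / 79515 × 100 = 89.8346
Paasche component (current-period weights):
ΣP(Feb 2023)Q(Feb 2023) = 11178×2 + 11805×5 + 63×13 + 256×13 = 22356 + 59025 + 819 + 3328 = 85528
ΣP(Feb 2023)Q(Jan 2023) = 11178×2 + 11805×6 + 63×15 + 256×12 = 22356 + 70830 + 945 + 3072 = 97203
P = 85528 / 97203 × 100 = 87.9891
Fisher = √(L × P) = √(89.8346 × 87.9891) = 88.9070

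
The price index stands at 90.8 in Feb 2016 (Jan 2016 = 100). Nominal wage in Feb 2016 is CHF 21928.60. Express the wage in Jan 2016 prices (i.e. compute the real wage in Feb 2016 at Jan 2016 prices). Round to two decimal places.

Real = Nominal ÷ (Index/100) = 21928.60 ÷ (90.8/100)
     = 21928.60 ÷ 0.908 = 24150.4405

24150.44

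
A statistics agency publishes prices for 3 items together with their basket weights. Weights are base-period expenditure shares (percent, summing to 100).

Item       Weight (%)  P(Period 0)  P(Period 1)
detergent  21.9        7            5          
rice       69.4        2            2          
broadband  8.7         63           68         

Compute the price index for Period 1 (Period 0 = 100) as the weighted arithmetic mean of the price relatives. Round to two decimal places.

94.43

detergent: 21.9 × (5/7) = 21.9 × 0.714286 = 15.6429
rice: 69.4 × (2/2) = 69.4 × 1.000000 = 69.4000
broadband: 8.7 × (68/63) = 8.7 × 1.079365 = 9.3905
Index = Σ wᵢ·(p₁ᵢ/p₀ᵢ) = 15.6429 + 69.4000 + 9.3905 = 94.4333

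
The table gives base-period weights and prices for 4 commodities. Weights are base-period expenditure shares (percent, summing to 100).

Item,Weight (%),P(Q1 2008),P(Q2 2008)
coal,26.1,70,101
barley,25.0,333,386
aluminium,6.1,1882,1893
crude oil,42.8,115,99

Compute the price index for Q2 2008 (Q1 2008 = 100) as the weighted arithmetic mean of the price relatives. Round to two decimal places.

109.62

coal: 26.1 × (101/70) = 26.1 × 1.442857 = 37.6586
barley: 25.0 × (386/333) = 25.0 × 1.159159 = 28.9790
aluminium: 6.1 × (1893/1882) = 6.1 × 1.005845 = 6.1357
crude oil: 42.8 × (99/115) = 42.8 × 0.860870 = 36.8452
Index = Σ wᵢ·(p₁ᵢ/p₀ᵢ) = 37.6586 + 28.9790 + 6.1357 + 36.8452 = 109.6184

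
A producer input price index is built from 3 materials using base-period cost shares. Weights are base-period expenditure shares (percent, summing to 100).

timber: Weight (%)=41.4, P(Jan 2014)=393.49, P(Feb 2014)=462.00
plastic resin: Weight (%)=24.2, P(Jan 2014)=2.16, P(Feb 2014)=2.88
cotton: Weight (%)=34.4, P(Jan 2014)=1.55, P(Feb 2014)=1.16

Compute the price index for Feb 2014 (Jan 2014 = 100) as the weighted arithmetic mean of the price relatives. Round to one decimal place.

timber: 41.4 × (462.00/393.49) = 41.4 × 1.174109 = 48.6081
plastic resin: 24.2 × (2.88/2.16) = 24.2 × 1.333333 = 32.2667
cotton: 34.4 × (1.16/1.55) = 34.4 × 0.748387 = 25.7445
Index = Σ wᵢ·(p₁ᵢ/p₀ᵢ) = 48.6081 + 32.2667 + 25.7445 = 106.6193

106.6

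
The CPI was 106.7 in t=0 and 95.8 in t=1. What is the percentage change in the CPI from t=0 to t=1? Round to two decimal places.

-10.22%

Change = (95.8 − 106.7) / 106.7 × 100
       = -10.9 / 106.7 × 100 = -10.2156%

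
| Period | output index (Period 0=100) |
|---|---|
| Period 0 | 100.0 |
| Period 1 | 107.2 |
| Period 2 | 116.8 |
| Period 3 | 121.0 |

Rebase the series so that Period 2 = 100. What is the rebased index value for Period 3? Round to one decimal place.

103.6

Rebased(Period 3) = 121.0 / 116.8 × 100 = 103.5959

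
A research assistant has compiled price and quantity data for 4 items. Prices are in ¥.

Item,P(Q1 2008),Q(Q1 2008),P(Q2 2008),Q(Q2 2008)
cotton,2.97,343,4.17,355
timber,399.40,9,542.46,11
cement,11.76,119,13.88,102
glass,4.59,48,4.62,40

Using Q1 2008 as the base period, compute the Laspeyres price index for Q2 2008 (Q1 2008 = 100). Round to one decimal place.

Laspeyres price index uses base-period quantities as weights.
ΣP(Q2 2008)·Q(Q1 2008) = 4.17×343 + 542.46×9 + 13.88×119 + 4.62×48 = 1430.31 + 4882.14 + 1651.72 + 221.76 = 8185.93
ΣP(Q1 2008)·Q(Q1 2008) = 2.97×343 + 399.40×9 + 11.76×119 + 4.59×48 = 1018.71 + 3594.6 + 1399.44 + 220.32 = 6233.07
Index = 8185.93 / 6233.07 × 100 = 131.3306

131.3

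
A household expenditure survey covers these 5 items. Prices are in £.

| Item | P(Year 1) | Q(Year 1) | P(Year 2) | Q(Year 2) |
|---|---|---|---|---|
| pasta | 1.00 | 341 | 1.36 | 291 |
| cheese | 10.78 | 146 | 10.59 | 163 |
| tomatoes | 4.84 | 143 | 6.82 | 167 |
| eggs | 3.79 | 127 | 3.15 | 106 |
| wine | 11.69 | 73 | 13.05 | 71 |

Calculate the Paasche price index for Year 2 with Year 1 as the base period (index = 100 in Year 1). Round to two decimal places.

Paasche price index uses current-period quantities as weights.
ΣP(Year 2)·Q(Year 2) = 1.36×291 + 10.59×163 + 6.82×167 + 3.15×106 + 13.05×71 = 395.76 + 1726.17 + 1138.94 + 333.9 + 926.55 = 4521.32
ΣP(Year 1)·Q(Year 2) = 1.00×291 + 10.78×163 + 4.84×167 + 3.79×106 + 11.69×71 = 291 + 1757.14 + 808.28 + 401.74 + 829.99 = 4088.15
Index = 4521.32 / 4088.15 × 100 = 110.5957

110.60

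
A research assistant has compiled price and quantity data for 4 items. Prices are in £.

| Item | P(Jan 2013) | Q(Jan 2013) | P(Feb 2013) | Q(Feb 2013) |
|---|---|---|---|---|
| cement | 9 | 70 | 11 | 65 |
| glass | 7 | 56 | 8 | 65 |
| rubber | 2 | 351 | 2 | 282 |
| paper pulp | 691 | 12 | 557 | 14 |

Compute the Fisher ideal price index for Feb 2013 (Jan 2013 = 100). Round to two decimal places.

Laspeyres component (base-period weights):
ΣP(Feb 2013)Q(Jan 2013) = 11×70 + 8×56 + 2×351 + 557×12 = 770 + 448 + 702 + 6684 = 8604
ΣP(Jan 2013)Q(Jan 2013) = 9×70 + 7×56 + 2×351 + 691×12 = 630 + 392 + 702 + 8292 = 10016
L = 8604 / 10016 × 100 = 85.9026
Paasche component (current-period weights):
ΣP(Feb 2013)Q(Feb 2013) = 11×65 + 8×65 + 2×282 + 557×14 = 715 + 520 + 564 + 7798 = 9597
ΣP(Jan 2013)Q(Feb 2013) = 9×65 + 7×65 + 2×282 + 691×14 = 585 + 455 + 564 + 9674 = 11278
P = 9597 / 11278 × 100 = 85.0949
Fisher = √(L × P) = √(85.9026 × 85.0949) = 85.4978

85.50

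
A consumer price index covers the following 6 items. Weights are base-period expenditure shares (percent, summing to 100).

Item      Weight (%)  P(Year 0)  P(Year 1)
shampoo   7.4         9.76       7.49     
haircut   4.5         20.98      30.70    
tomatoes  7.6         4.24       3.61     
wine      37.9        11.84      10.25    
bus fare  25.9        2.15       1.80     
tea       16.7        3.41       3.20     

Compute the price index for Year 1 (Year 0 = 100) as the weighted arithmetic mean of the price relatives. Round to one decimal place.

88.9

shampoo: 7.4 × (7.49/9.76) = 7.4 × 0.767418 = 5.6789
haircut: 4.5 × (30.70/20.98) = 4.5 × 1.463298 = 6.5848
tomatoes: 7.6 × (3.61/4.24) = 7.6 × 0.851415 = 6.4708
wine: 37.9 × (10.25/11.84) = 37.9 × 0.865709 = 32.8104
bus fare: 25.9 × (1.80/2.15) = 25.9 × 0.837209 = 21.6837
tea: 16.7 × (3.20/3.41) = 16.7 × 0.938416 = 15.6716
Index = Σ wᵢ·(p₁ᵢ/p₀ᵢ) = 5.6789 + 6.5848 + 6.4708 + 32.8104 + 21.6837 + 15.6716 = 88.9002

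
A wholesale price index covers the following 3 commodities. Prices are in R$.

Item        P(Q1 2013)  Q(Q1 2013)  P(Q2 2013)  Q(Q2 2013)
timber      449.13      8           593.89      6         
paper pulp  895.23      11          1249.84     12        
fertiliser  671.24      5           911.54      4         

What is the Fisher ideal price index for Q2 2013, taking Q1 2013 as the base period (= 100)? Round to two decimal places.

137.51

Laspeyres component (base-period weights):
ΣP(Q2 2013)Q(Q1 2013) = 593.89×8 + 1249.84×11 + 911.54×5 = 4751.12 + 13748.24 + 4557.7 = 23057.06
ΣP(Q1 2013)Q(Q1 2013) = 449.13×8 + 895.23×11 + 671.24×5 = 3593.04 + 9847.53 + 3356.2 = 16796.77
L = 23057.06 / 16796.77 × 100 = 137.2708
Paasche component (current-period weights):
ΣP(Q2 2013)Q(Q2 2013) = 593.89×6 + 1249.84×12 + 911.54×4 = 3563.34 + 14998.08 + 3646.16 = 22207.58
ΣP(Q1 2013)Q(Q2 2013) = 449.13×6 + 895.23×12 + 671.24×4 = 2694.78 + 10742.76 + 2684.96 = 16122.5
P = 22207.58 / 16122.5 × 100 = 137.7428
Fisher = √(L × P) = √(137.2708 × 137.7428) = 137.5066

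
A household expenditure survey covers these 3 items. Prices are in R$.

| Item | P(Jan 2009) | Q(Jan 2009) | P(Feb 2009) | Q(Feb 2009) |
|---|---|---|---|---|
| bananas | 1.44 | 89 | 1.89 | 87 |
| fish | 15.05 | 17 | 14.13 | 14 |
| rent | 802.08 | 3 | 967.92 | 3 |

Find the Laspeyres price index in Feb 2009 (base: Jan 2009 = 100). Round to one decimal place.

118.7

Laspeyres price index uses base-period quantities as weights.
ΣP(Feb 2009)·Q(Jan 2009) = 1.89×89 + 14.13×17 + 967.92×3 = 168.21 + 240.21 + 2903.76 = 3312.18
ΣP(Jan 2009)·Q(Jan 2009) = 1.44×89 + 15.05×17 + 802.08×3 = 128.16 + 255.85 + 2406.24 = 2790.25
Index = 3312.18 / 2790.25 × 100 = 118.7055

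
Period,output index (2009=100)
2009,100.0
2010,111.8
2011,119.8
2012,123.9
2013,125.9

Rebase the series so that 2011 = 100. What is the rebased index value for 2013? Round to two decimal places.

Rebased(2013) = 125.9 / 119.8 × 100 = 105.0918

105.09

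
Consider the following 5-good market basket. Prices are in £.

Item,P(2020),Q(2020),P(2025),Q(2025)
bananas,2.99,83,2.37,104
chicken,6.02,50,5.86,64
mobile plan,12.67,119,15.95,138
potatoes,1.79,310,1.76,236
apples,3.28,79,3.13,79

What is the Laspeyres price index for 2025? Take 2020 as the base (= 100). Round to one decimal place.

110.8

Laspeyres price index uses base-period quantities as weights.
ΣP(2025)·Q(2020) = 2.37×83 + 5.86×50 + 15.95×119 + 1.76×310 + 3.13×79 = 196.71 + 293 + 1898.05 + 545.6 + 247.27 = 3180.63
ΣP(2020)·Q(2020) = 2.99×83 + 6.02×50 + 12.67×119 + 1.79×310 + 3.28×79 = 248.17 + 301 + 1507.73 + 554.9 + 259.12 = 2870.92
Index = 3180.63 / 2870.92 × 100 = 110.7878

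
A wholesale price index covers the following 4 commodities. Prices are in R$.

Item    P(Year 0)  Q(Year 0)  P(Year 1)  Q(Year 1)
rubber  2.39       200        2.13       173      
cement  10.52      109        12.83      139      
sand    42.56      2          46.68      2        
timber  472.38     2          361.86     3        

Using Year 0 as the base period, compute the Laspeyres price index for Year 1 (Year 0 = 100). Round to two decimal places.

Laspeyres price index uses base-period quantities as weights.
ΣP(Year 1)·Q(Year 0) = 2.13×200 + 12.83×109 + 46.68×2 + 361.86×2 = 426 + 1398.47 + 93.36 + 723.72 = 2641.55
ΣP(Year 0)·Q(Year 0) = 2.39×200 + 10.52×109 + 42.56×2 + 472.38×2 = 478 + 1146.68 + 85.12 + 944.76 = 2654.56
Index = 2641.55 / 2654.56 × 100 = 99.5099

99.51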